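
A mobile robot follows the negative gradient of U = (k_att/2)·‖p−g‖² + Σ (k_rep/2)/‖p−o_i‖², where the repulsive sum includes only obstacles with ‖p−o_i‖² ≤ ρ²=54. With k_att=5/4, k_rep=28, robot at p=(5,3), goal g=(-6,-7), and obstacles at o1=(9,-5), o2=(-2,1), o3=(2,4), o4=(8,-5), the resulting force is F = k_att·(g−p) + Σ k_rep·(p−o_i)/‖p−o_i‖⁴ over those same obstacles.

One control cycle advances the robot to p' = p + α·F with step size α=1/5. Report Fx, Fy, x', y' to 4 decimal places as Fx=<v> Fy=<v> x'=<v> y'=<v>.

Fx=-12.8402 Fy=-12.7601 x'=2.4320 y'=0.4480

F_att = 5/4·(g−p) = 5/4·(-11,-10) = (-13.7500,-12.5000)
o1: d²=80 > ρ²=54 → inactive
o2: d²=53 ≤ ρ²=54; F_rep = 28·(7,2)/53² = (0.0698,0.0199)
o3: d²=10 ≤ ρ²=54; F_rep = 28·(3,-1)/10² = (0.8400,-0.2800)
o4: d²=73 > ρ²=54 → inactive
F = F_att + ΣF_rep = (-12.8402,-12.7601)
p' = p + 1/5·F = (2.4320,0.4480)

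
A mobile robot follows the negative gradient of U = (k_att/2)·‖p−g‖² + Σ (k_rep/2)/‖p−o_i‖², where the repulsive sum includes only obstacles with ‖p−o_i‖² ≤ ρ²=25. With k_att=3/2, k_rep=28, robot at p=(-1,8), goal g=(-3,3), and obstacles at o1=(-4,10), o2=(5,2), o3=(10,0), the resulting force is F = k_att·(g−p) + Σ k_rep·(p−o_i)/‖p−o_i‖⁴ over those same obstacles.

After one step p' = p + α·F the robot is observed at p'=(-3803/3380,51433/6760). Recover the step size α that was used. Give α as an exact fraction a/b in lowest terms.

α = 1/20

F_att = 3/2·(g−p) = 3/2·(-2,-5) = (-3.0000,-7.5000)
o1: d²=13 ≤ ρ²=25; F_rep = 28·(3,-2)/13² = (0.4970,-0.3314)
o2: d²=72 > ρ²=25 → inactive
o3: d²=185 > ρ²=25 → inactive
F = F_att + ΣF_rep = (-2.5030,-7.8314)
Δp = p'−p = (-0.1251,-0.3916); α = Δx/Fx = (-423/3380) / (-423/169) = 1/20
check: Δy/Fy = (-2647/6760) / (-2647/338) = 1/20 ✓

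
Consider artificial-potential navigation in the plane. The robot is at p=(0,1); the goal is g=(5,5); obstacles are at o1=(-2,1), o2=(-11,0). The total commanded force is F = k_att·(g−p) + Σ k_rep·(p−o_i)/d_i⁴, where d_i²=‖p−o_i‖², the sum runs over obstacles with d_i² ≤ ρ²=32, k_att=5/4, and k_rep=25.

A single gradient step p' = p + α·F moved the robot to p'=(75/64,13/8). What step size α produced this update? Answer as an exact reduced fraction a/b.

F_att = 5/4·(g−p) = 5/4·(5,4) = (6.2500,5.0000)
o1: d²=4 ≤ ρ²=32; F_rep = 25·(2,0)/4² = (3.1250,0.0000)
o2: d²=122 > ρ²=32 → inactive
F = F_att + ΣF_rep = (9.3750,5.0000)
Δp = p'−p = (1.1719,0.6250); α = Δx/Fx = (75/64) / (75/8) = 1/8
check: Δy/Fy = (5/8) / (5) = 1/8 ✓

α = 1/8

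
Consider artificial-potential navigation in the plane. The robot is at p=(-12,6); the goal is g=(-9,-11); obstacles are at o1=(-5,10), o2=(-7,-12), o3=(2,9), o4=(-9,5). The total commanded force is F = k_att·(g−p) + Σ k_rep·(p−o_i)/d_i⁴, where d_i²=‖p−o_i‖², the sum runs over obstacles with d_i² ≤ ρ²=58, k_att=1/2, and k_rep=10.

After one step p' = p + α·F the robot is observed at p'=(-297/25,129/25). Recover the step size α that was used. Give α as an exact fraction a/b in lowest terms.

α = 1/10

F_att = 1/2·(g−p) = 1/2·(3,-17) = (1.5000,-8.5000)
o1: d²=65 > ρ²=58 → inactive
o2: d²=349 > ρ²=58 → inactive
o3: d²=205 > ρ²=58 → inactive
o4: d²=10 ≤ ρ²=58; F_rep = 10·(-3,1)/10² = (-0.3000,0.1000)
F = F_att + ΣF_rep = (1.2000,-8.4000)
Δp = p'−p = (0.1200,-0.8400); α = Δx/Fx = (3/25) / (6/5) = 1/10
check: Δy/Fy = (-21/25) / (-42/5) = 1/10 ✓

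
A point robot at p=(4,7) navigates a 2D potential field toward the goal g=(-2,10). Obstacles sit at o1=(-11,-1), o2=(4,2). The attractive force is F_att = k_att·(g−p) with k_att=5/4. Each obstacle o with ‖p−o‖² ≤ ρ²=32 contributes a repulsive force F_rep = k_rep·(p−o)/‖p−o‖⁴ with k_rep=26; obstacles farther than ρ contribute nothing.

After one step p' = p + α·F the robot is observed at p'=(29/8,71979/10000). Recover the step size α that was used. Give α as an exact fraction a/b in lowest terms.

F_att = 5/4·(g−p) = 5/4·(-6,3) = (-7.5000,3.7500)
o1: d²=289 > ρ²=32 → inactive
o2: d²=25 ≤ ρ²=32; F_rep = 26·(0,5)/25² = (0.0000,0.2080)
F = F_att + ΣF_rep = (-7.5000,3.9580)
Δp = p'−p = (-0.3750,0.1979); α = Δx/Fx = (-3/8) / (-15/2) = 1/20
check: Δy/Fy = (1979/10000) / (1979/500) = 1/20 ✓

α = 1/20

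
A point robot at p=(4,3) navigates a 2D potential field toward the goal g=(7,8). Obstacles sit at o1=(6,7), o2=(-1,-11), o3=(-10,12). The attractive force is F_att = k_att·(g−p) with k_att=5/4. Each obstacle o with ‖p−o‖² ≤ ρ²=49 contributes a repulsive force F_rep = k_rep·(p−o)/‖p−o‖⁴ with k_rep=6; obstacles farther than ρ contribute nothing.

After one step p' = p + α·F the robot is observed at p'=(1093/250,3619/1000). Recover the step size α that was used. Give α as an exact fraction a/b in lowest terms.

α = 1/10

F_att = 5/4·(g−p) = 5/4·(3,5) = (3.7500,6.2500)
o1: d²=20 ≤ ρ²=49; F_rep = 6·(-2,-4)/20² = (-0.0300,-0.0600)
o2: d²=221 > ρ²=49 → inactive
o3: d²=277 > ρ²=49 → inactive
F = F_att + ΣF_rep = (3.7200,6.1900)
Δp = p'−p = (0.3720,0.6190); α = Δx/Fx = (93/250) / (93/25) = 1/10
check: Δy/Fy = (619/1000) / (619/100) = 1/10 ✓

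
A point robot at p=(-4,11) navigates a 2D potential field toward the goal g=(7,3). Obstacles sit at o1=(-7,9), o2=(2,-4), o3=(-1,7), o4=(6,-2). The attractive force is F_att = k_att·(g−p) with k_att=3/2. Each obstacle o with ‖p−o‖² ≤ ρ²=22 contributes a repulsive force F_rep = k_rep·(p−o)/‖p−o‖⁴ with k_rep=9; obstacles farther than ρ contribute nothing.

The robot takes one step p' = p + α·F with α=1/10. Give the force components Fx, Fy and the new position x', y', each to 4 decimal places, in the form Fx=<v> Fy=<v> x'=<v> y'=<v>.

F_att = 3/2·(g−p) = 3/2·(11,-8) = (16.5000,-12.0000)
o1: d²=13 ≤ ρ²=22; F_rep = 9·(3,2)/13² = (0.1598,0.1065)
o2: d²=261 > ρ²=22 → inactive
o3: d²=25 > ρ²=22 → inactive
o4: d²=269 > ρ²=22 → inactive
F = F_att + ΣF_rep = (16.6598,-11.8935)
p' = p + 1/10·F = (-2.3340,9.8107)

Fx=16.6598 Fy=-11.8935 x'=-2.3340 y'=9.8107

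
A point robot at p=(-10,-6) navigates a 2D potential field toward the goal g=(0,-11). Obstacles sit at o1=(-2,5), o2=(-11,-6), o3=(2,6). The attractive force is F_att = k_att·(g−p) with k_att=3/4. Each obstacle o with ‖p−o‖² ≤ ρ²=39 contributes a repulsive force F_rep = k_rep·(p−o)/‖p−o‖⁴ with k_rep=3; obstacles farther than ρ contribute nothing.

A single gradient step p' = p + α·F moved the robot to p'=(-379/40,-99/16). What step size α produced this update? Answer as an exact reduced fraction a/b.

α = 1/20

F_att = 3/4·(g−p) = 3/4·(10,-5) = (7.5000,-3.7500)
o1: d²=185 > ρ²=39 → inactive
o2: d²=1 ≤ ρ²=39; F_rep = 3·(1,0)/1² = (3.0000,0.0000)
o3: d²=288 > ρ²=39 → inactive
F = F_att + ΣF_rep = (10.5000,-3.7500)
Δp = p'−p = (0.5250,-0.1875); α = Δx/Fx = (21/40) / (21/2) = 1/20
check: Δy/Fy = (-3/16) / (-15/4) = 1/20 ✓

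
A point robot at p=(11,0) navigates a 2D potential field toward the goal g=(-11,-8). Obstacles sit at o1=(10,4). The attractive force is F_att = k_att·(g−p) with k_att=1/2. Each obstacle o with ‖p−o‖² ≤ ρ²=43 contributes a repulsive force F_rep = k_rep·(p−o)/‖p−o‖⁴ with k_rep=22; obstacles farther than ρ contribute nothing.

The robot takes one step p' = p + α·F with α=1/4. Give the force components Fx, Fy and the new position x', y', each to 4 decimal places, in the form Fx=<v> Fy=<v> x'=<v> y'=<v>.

Fx=-10.9239 Fy=-4.3045 x'=8.2690 y'=-1.0761

F_att = 1/2·(g−p) = 1/2·(-22,-8) = (-11.0000,-4.0000)
o1: d²=17 ≤ ρ²=43; F_rep = 22·(1,-4)/17² = (0.0761,-0.3045)
F = F_att + ΣF_rep = (-10.9239,-4.3045)
p' = p + 1/4·F = (8.2690,-1.0761)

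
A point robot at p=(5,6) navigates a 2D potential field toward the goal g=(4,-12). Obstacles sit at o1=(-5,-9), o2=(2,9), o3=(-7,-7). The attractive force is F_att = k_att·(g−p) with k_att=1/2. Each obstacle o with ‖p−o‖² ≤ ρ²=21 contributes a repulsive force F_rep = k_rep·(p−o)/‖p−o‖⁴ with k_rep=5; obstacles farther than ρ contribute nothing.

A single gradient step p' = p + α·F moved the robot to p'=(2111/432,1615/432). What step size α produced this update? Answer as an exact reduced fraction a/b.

α = 1/4

F_att = 1/2·(g−p) = 1/2·(-1,-18) = (-0.5000,-9.0000)
o1: d²=325 > ρ²=21 → inactive
o2: d²=18 ≤ ρ²=21; F_rep = 5·(3,-3)/18² = (0.0463,-0.0463)
o3: d²=313 > ρ²=21 → inactive
F = F_att + ΣF_rep = (-0.4537,-9.0463)
Δp = p'−p = (-0.1134,-2.2616); α = Δx/Fx = (-49/432) / (-49/108) = 1/4
check: Δy/Fy = (-977/432) / (-977/108) = 1/4 ✓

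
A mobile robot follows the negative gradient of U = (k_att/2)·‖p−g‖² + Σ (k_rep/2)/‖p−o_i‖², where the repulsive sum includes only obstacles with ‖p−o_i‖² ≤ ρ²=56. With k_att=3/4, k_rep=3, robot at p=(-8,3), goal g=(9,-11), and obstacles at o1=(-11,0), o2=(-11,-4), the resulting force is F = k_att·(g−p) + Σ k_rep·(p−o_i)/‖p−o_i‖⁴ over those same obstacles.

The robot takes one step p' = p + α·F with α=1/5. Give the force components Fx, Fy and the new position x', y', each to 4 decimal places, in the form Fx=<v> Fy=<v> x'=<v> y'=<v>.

F_att = 3/4·(g−p) = 3/4·(17,-14) = (12.7500,-10.5000)
o1: d²=18 ≤ ρ²=56; F_rep = 3·(3,3)/18² = (0.0278,0.0278)
o2: d²=58 > ρ²=56 → inactive
F = F_att + ΣF_rep = (12.7778,-10.4722)
p' = p + 1/5·F = (-5.4444,0.9056)

Fx=12.7778 Fy=-10.4722 x'=-5.4444 y'=0.9056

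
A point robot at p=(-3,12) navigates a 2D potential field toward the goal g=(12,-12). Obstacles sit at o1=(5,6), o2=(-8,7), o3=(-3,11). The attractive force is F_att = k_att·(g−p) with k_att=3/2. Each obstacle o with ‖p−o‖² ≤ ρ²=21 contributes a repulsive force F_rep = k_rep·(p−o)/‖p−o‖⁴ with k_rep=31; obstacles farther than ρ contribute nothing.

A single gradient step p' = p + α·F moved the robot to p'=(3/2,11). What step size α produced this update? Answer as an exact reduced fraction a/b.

F_att = 3/2·(g−p) = 3/2·(15,-24) = (22.5000,-36.0000)
o1: d²=100 > ρ²=21 → inactive
o2: d²=50 > ρ²=21 → inactive
o3: d²=1 ≤ ρ²=21; F_rep = 31·(0,1)/1² = (0.0000,31.0000)
F = F_att + ΣF_rep = (22.5000,-5.0000)
Δp = p'−p = (4.5000,-1.0000); α = Δx/Fx = (9/2) / (45/2) = 1/5
check: Δy/Fy = (-1) / (-5) = 1/5 ✓

α = 1/5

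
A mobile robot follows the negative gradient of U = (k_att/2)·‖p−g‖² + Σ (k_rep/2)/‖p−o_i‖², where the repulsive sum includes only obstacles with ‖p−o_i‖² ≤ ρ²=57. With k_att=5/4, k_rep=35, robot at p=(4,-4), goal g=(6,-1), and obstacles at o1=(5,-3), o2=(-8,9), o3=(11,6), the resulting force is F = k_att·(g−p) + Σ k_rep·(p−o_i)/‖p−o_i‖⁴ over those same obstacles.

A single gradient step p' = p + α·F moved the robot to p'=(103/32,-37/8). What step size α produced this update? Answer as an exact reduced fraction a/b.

F_att = 5/4·(g−p) = 5/4·(2,3) = (2.5000,3.7500)
o1: d²=2 ≤ ρ²=57; F_rep = 35·(-1,-1)/2² = (-8.7500,-8.7500)
o2: d²=313 > ρ²=57 → inactive
o3: d²=149 > ρ²=57 → inactive
F = F_att + ΣF_rep = (-6.2500,-5.0000)
Δp = p'−p = (-0.7812,-0.6250); α = Δx/Fx = (-25/32) / (-25/4) = 1/8
check: Δy/Fy = (-5/8) / (-5) = 1/8 ✓

α = 1/8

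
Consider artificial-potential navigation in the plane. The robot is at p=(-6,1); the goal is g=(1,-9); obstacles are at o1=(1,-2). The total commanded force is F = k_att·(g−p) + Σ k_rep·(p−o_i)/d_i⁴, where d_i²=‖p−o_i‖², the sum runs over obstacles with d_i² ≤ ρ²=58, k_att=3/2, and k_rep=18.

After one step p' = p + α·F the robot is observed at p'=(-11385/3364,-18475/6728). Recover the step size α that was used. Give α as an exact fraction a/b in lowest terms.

α = 1/4

F_att = 3/2·(g−p) = 3/2·(7,-10) = (10.5000,-15.0000)
o1: d²=58 ≤ ρ²=58; F_rep = 18·(-7,3)/58² = (-0.0375,0.0161)
F = F_att + ΣF_rep = (10.4625,-14.9839)
Δp = p'−p = (2.6156,-3.7460); α = Δx/Fx = (8799/3364) / (8799/841) = 1/4
check: Δy/Fy = (-25203/6728) / (-25203/1682) = 1/4 ✓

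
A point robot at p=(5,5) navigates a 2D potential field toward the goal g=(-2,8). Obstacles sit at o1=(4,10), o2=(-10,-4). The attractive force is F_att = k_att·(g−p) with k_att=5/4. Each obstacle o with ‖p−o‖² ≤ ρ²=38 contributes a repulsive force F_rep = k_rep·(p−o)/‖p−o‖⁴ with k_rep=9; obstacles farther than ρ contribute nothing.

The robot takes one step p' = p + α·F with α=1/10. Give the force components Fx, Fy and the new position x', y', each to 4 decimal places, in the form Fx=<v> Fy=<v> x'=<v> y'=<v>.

Fx=-8.7367 Fy=3.6834 x'=4.1263 y'=5.3683

F_att = 5/4·(g−p) = 5/4·(-7,3) = (-8.7500,3.7500)
o1: d²=26 ≤ ρ²=38; F_rep = 9·(1,-5)/26² = (0.0133,-0.0666)
o2: d²=306 > ρ²=38 → inactive
F = F_att + ΣF_rep = (-8.7367,3.6834)
p' = p + 1/10·F = (4.1263,5.3683)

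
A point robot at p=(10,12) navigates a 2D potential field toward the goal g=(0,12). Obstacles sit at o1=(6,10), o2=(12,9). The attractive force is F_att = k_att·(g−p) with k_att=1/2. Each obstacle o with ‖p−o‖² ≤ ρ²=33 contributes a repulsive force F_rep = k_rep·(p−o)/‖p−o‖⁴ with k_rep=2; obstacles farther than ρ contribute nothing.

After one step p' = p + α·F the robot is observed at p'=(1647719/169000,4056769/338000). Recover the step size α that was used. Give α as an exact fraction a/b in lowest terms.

α = 1/20

F_att = 1/2·(g−p) = 1/2·(-10,0) = (-5.0000,0.0000)
o1: d²=20 ≤ ρ²=33; F_rep = 2·(4,2)/20² = (0.0200,0.0100)
o2: d²=13 ≤ ρ²=33; F_rep = 2·(-2,3)/13² = (-0.0237,0.0355)
F = F_att + ΣF_rep = (-5.0037,0.0455)
Δp = p'−p = (-0.2502,0.0023); α = Δx/Fx = (-42281/169000) / (-42281/8450) = 1/20
check: Δy/Fy = (769/338000) / (769/16900) = 1/20 ✓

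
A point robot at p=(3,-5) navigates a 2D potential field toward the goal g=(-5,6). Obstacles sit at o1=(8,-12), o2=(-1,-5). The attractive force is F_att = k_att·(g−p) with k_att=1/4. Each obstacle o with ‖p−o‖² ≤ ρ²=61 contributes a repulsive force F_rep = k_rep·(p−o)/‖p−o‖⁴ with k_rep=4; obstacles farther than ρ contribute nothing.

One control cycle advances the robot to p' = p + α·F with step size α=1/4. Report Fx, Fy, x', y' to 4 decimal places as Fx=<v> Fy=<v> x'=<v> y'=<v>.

F_att = 1/4·(g−p) = 1/4·(-8,11) = (-2.0000,2.7500)
o1: d²=74 > ρ²=61 → inactive
o2: d²=16 ≤ ρ²=61; F_rep = 4·(4,0)/16² = (0.0625,0.0000)
F = F_att + ΣF_rep = (-1.9375,2.7500)
p' = p + 1/4·F = (2.5156,-4.3125)

Fx=-1.9375 Fy=2.7500 x'=2.5156 y'=-4.3125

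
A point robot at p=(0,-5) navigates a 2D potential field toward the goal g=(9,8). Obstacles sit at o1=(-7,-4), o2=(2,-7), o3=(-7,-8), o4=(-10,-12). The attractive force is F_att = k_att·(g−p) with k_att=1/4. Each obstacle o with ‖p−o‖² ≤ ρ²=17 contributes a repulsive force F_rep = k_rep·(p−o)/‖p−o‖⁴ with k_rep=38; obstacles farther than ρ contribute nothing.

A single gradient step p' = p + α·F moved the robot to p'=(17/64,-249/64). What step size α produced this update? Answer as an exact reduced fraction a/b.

α = 1/4

F_att = 1/4·(g−p) = 1/4·(9,13) = (2.2500,3.2500)
o1: d²=50 > ρ²=17 → inactive
o2: d²=8 ≤ ρ²=17; F_rep = 38·(-2,2)/8² = (-1.1875,1.1875)
o3: d²=58 > ρ²=17 → inactive
o4: d²=149 > ρ²=17 → inactive
F = F_att + ΣF_rep = (1.0625,4.4375)
Δp = p'−p = (0.2656,1.1094); α = Δx/Fx = (17/64) / (17/16) = 1/4
check: Δy/Fy = (71/64) / (71/16) = 1/4 ✓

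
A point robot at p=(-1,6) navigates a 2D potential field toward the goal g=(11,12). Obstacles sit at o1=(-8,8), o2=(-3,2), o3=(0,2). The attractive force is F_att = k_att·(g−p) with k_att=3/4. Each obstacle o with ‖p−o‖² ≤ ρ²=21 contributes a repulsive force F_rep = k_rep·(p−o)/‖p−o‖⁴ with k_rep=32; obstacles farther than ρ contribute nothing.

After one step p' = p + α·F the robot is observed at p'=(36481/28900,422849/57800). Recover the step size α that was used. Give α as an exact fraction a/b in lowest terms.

F_att = 3/4·(g−p) = 3/4·(12,6) = (9.0000,4.5000)
o1: d²=53 > ρ²=21 → inactive
o2: d²=20 ≤ ρ²=21; F_rep = 32·(2,4)/20² = (0.1600,0.3200)
o3: d²=17 ≤ ρ²=21; F_rep = 32·(-1,4)/17² = (-0.1107,0.4429)
F = F_att + ΣF_rep = (9.0493,5.2629)
Δp = p'−p = (2.2623,1.3157); α = Δx/Fx = (65381/28900) / (65381/7225) = 1/4
check: Δy/Fy = (76049/57800) / (76049/14450) = 1/4 ✓

α = 1/4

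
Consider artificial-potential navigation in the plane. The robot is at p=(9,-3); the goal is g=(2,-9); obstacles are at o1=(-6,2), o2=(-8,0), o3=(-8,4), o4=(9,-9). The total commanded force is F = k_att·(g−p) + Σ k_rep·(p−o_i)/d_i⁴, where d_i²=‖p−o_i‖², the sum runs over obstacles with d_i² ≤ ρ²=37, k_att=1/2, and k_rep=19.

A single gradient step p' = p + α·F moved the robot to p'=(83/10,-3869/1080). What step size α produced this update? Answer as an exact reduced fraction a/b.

F_att = 1/2·(g−p) = 1/2·(-7,-6) = (-3.5000,-3.0000)
o1: d²=250 > ρ²=37 → inactive
o2: d²=298 > ρ²=37 → inactive
o3: d²=338 > ρ²=37 → inactive
o4: d²=36 ≤ ρ²=37; F_rep = 19·(0,6)/36² = (0.0000,0.0880)
F = F_att + ΣF_rep = (-3.5000,-2.9120)
Δp = p'−p = (-0.7000,-0.5824); α = Δx/Fx = (-7/10) / (-7/2) = 1/5
check: Δy/Fy = (-629/1080) / (-629/216) = 1/5 ✓

α = 1/5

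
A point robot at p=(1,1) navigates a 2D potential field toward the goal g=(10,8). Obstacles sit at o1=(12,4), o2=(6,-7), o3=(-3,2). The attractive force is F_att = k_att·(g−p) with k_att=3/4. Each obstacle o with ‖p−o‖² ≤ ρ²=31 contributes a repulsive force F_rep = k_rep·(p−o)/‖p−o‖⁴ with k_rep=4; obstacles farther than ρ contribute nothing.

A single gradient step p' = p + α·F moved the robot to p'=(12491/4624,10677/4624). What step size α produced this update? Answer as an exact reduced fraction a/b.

F_att = 3/4·(g−p) = 3/4·(9,7) = (6.7500,5.2500)
o1: d²=130 > ρ²=31 → inactive
o2: d²=89 > ρ²=31 → inactive
o3: d²=17 ≤ ρ²=31; F_rep = 4·(4,-1)/17² = (0.0554,-0.0138)
F = F_att + ΣF_rep = (6.8054,5.2362)
Δp = p'−p = (1.7013,1.3090); α = Δx/Fx = (7867/4624) / (7867/1156) = 1/4
check: Δy/Fy = (6053/4624) / (6053/1156) = 1/4 ✓

α = 1/4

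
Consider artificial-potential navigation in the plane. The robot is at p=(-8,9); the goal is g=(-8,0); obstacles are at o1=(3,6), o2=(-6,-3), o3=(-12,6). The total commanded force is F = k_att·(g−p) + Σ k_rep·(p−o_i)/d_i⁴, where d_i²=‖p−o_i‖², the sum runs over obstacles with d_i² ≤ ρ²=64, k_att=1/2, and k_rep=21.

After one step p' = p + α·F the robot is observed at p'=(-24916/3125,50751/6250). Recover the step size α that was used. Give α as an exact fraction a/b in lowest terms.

F_att = 1/2·(g−p) = 1/2·(0,-9) = (0.0000,-4.5000)
o1: d²=130 > ρ²=64 → inactive
o2: d²=148 > ρ²=64 → inactive
o3: d²=25 ≤ ρ²=64; F_rep = 21·(4,3)/25² = (0.1344,0.1008)
F = F_att + ΣF_rep = (0.1344,-4.3992)
Δp = p'−p = (0.0269,-0.8798); α = Δx/Fx = (84/3125) / (84/625) = 1/5
check: Δy/Fy = (-5499/6250) / (-5499/1250) = 1/5 ✓

α = 1/5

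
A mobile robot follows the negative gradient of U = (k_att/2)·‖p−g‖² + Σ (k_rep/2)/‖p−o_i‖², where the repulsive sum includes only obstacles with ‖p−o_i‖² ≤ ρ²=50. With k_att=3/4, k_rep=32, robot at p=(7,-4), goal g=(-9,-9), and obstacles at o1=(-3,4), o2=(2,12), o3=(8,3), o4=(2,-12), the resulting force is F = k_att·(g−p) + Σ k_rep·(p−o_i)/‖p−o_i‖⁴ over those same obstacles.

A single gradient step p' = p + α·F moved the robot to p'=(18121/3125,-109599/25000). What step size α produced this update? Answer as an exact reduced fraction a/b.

F_att = 3/4·(g−p) = 3/4·(-16,-5) = (-12.0000,-3.7500)
o1: d²=164 > ρ²=50 → inactive
o2: d²=281 > ρ²=50 → inactive
o3: d²=50 ≤ ρ²=50; F_rep = 32·(-1,-7)/50² = (-0.0128,-0.0896)
o4: d²=89 > ρ²=50 → inactive
F = F_att + ΣF_rep = (-12.0128,-3.8396)
Δp = p'−p = (-1.2013,-0.3840); α = Δx/Fx = (-3754/3125) / (-7508/625) = 1/10
check: Δy/Fy = (-9599/25000) / (-9599/2500) = 1/10 ✓

α = 1/10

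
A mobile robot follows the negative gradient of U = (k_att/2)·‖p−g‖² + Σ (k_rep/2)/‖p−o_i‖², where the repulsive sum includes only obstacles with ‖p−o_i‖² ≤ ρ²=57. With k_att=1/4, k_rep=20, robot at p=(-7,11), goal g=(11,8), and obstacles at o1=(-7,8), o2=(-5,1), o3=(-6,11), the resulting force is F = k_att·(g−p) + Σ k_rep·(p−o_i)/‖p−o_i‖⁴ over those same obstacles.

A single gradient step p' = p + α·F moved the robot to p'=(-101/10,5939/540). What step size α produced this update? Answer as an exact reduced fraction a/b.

F_att = 1/4·(g−p) = 1/4·(18,-3) = (4.5000,-0.7500)
o1: d²=9 ≤ ρ²=57; F_rep = 20·(0,3)/9² = (0.0000,0.7407)
o2: d²=104 > ρ²=57 → inactive
o3: d²=1 ≤ ρ²=57; F_rep = 20·(-1,0)/1² = (-20.0000,0.0000)
F = F_att + ΣF_rep = (-15.5000,-0.0093)
Δp = p'−p = (-3.1000,-0.0019); α = Δx/Fx = (-31/10) / (-31/2) = 1/5
check: Δy/Fy = (-1/540) / (-1/108) = 1/5 ✓

α = 1/5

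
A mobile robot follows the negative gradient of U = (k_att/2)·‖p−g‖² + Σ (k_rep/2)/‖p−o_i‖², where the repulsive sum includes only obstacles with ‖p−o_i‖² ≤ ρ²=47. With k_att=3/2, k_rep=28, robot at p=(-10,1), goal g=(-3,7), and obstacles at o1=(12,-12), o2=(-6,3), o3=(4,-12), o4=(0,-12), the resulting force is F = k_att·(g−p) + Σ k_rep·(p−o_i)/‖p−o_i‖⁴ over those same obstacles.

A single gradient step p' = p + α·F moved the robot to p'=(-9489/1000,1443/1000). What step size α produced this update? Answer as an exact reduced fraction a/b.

F_att = 3/2·(g−p) = 3/2·(7,6) = (10.5000,9.0000)
o1: d²=653 > ρ²=47 → inactive
o2: d²=20 ≤ ρ²=47; F_rep = 28·(-4,-2)/20² = (-0.2800,-0.1400)
o3: d²=365 > ρ²=47 → inactive
o4: d²=269 > ρ²=47 → inactive
F = F_att + ΣF_rep = (10.2200,8.8600)
Δp = p'−p = (0.5110,0.4430); α = Δx/Fx = (511/1000) / (511/50) = 1/20
check: Δy/Fy = (443/1000) / (443/50) = 1/20 ✓

α = 1/20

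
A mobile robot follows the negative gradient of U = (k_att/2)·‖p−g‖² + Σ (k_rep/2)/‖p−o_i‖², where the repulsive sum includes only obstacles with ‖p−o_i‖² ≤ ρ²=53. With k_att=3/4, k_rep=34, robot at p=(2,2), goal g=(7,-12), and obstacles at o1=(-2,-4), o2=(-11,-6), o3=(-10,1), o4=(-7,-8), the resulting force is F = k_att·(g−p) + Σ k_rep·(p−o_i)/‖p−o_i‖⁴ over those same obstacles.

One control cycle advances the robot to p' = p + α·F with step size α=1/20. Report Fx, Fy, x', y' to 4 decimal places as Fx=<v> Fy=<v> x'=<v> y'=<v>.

F_att = 3/4·(g−p) = 3/4·(5,-14) = (3.7500,-10.5000)
o1: d²=52 ≤ ρ²=53; F_rep = 34·(4,6)/52² = (0.0503,0.0754)
o2: d²=233 > ρ²=53 → inactive
o3: d²=145 > ρ²=53 → inactive
o4: d²=181 > ρ²=53 → inactive
F = F_att + ΣF_rep = (3.8003,-10.4246)
p' = p + 1/20·F = (2.1900,1.4788)

Fx=3.8003 Fy=-10.4246 x'=2.1900 y'=1.4788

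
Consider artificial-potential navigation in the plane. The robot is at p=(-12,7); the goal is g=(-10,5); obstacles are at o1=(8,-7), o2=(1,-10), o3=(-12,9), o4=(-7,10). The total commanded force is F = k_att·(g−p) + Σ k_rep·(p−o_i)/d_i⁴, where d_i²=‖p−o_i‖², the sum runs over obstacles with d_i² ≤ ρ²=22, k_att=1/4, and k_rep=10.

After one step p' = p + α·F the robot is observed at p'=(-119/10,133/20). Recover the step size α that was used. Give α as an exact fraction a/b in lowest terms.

α = 1/5

F_att = 1/4·(g−p) = 1/4·(2,-2) = (0.5000,-0.5000)
o1: d²=596 > ρ²=22 → inactive
o2: d²=458 > ρ²=22 → inactive
o3: d²=4 ≤ ρ²=22; F_rep = 10·(0,-2)/4² = (0.0000,-1.2500)
o4: d²=34 > ρ²=22 → inactive
F = F_att + ΣF_rep = (0.5000,-1.7500)
Δp = p'−p = (0.1000,-0.3500); α = Δx/Fx = (1/10) / (1/2) = 1/5
check: Δy/Fy = (-7/20) / (-7/4) = 1/5 ✓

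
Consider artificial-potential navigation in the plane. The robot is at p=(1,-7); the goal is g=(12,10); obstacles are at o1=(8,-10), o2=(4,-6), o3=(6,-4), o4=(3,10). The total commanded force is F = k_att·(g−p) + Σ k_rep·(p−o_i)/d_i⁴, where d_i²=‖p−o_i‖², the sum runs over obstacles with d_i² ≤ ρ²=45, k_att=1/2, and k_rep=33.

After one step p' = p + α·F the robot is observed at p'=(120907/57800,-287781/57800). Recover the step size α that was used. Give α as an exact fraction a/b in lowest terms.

α = 1/4

F_att = 1/2·(g−p) = 1/2·(11,17) = (5.5000,8.5000)
o1: d²=58 > ρ²=45 → inactive
o2: d²=10 ≤ ρ²=45; F_rep = 33·(-3,-1)/10² = (-0.9900,-0.3300)
o3: d²=34 ≤ ρ²=45; F_rep = 33·(-5,-3)/34² = (-0.1427,-0.0856)
o4: d²=293 > ρ²=45 → inactive
F = F_att + ΣF_rep = (4.3673,8.0844)
Δp = p'−p = (1.0918,2.0211); α = Δx/Fx = (63107/57800) / (63107/14450) = 1/4
check: Δy/Fy = (116819/57800) / (116819/14450) = 1/4 ✓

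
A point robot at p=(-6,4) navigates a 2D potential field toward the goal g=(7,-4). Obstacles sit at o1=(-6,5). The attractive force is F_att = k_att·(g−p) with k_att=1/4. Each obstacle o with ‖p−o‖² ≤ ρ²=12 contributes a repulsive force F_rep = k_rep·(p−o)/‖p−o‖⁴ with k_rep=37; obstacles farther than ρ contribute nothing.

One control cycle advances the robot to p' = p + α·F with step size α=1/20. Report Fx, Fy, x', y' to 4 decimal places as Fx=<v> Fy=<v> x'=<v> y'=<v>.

Fx=3.2500 Fy=-39.0000 x'=-5.8375 y'=2.0500

F_att = 1/4·(g−p) = 1/4·(13,-8) = (3.2500,-2.0000)
o1: d²=1 ≤ ρ²=12; F_rep = 37·(0,-1)/1² = (0.0000,-37.0000)
F = F_att + ΣF_rep = (3.2500,-39.0000)
p' = p + 1/20·F = (-5.8375,2.0500)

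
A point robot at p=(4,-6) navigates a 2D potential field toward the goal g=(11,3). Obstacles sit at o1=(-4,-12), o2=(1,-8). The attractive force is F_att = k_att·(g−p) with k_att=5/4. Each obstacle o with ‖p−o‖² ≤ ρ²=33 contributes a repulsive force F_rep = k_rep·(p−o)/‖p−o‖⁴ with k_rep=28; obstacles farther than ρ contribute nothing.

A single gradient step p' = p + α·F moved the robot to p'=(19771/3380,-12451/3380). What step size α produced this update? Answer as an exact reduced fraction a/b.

F_att = 5/4·(g−p) = 5/4·(7,9) = (8.7500,11.2500)
o1: d²=100 > ρ²=33 → inactive
o2: d²=13 ≤ ρ²=33; F_rep = 28·(3,2)/13² = (0.4970,0.3314)
F = F_att + ΣF_rep = (9.2470,11.5814)
Δp = p'−p = (1.8494,2.3163); α = Δx/Fx = (6251/3380) / (6251/676) = 1/5
check: Δy/Fy = (7829/3380) / (7829/676) = 1/5 ✓

α = 1/5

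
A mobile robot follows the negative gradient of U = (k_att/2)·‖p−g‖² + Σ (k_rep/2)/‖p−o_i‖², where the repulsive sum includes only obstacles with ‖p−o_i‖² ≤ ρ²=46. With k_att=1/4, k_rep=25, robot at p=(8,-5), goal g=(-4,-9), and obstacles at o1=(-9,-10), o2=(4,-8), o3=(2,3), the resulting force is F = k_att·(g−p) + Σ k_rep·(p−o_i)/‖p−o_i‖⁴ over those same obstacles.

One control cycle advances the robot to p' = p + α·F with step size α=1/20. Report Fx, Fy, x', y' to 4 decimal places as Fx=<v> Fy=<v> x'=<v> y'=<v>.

Fx=-2.8400 Fy=-0.8800 x'=7.8580 y'=-5.0440

F_att = 1/4·(g−p) = 1/4·(-12,-4) = (-3.0000,-1.0000)
o1: d²=314 > ρ²=46 → inactive
o2: d²=25 ≤ ρ²=46; F_rep = 25·(4,3)/25² = (0.1600,0.1200)
o3: d²=100 > ρ²=46 → inactive
F = F_att + ΣF_rep = (-2.8400,-0.8800)
p' = p + 1/20·F = (7.8580,-5.0440)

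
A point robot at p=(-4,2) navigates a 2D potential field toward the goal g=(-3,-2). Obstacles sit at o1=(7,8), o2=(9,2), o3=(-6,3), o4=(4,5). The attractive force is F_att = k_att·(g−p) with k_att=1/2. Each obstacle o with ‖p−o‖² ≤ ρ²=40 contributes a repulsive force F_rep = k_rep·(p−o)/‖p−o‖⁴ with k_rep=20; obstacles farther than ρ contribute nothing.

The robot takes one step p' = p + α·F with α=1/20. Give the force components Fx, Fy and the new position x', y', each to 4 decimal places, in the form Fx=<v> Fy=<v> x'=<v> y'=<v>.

F_att = 1/2·(g−p) = 1/2·(1,-4) = (0.5000,-2.0000)
o1: d²=157 > ρ²=40 → inactive
o2: d²=169 > ρ²=40 → inactive
o3: d²=5 ≤ ρ²=40; F_rep = 20·(2,-1)/5² = (1.6000,-0.8000)
o4: d²=73 > ρ²=40 → inactive
F = F_att + ΣF_rep = (2.1000,-2.8000)
p' = p + 1/20·F = (-3.8950,1.8600)

Fx=2.1000 Fy=-2.8000 x'=-3.8950 y'=1.8600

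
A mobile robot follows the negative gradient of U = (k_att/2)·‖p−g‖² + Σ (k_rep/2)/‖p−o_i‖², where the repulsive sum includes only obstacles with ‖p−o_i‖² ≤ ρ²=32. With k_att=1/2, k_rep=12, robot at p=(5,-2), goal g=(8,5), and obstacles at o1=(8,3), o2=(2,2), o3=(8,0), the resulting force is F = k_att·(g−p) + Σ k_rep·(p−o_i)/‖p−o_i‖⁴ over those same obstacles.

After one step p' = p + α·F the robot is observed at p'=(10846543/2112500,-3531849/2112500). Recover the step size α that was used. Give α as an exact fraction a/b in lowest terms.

α = 1/10

F_att = 1/2·(g−p) = 1/2·(3,7) = (1.5000,3.5000)
o1: d²=34 > ρ²=32 → inactive
o2: d²=25 ≤ ρ²=32; F_rep = 12·(3,-4)/25² = (0.0576,-0.0768)
o3: d²=13 ≤ ρ²=32; F_rep = 12·(-3,-2)/13² = (-0.2130,-0.1420)
F = F_att + ΣF_rep = (1.3446,3.2812)
Δp = p'−p = (0.1345,0.3281); α = Δx/Fx = (284043/2112500) / (284043/211250) = 1/10
check: Δy/Fy = (693151/2112500) / (693151/211250) = 1/10 ✓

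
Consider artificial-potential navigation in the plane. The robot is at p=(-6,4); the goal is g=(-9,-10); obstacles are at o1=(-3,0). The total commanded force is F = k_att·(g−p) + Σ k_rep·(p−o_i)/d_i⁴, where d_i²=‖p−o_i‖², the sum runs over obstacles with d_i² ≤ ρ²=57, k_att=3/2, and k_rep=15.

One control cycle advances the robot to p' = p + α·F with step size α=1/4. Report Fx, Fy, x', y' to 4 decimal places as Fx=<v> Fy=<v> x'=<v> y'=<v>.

Fx=-4.5720 Fy=-20.9040 x'=-7.1430 y'=-1.2260

F_att = 3/2·(g−p) = 3/2·(-3,-14) = (-4.5000,-21.0000)
o1: d²=25 ≤ ρ²=57; F_rep = 15·(-3,4)/25² = (-0.0720,0.0960)
F = F_att + ΣF_rep = (-4.5720,-20.9040)
p' = p + 1/4·F = (-7.1430,-1.2260)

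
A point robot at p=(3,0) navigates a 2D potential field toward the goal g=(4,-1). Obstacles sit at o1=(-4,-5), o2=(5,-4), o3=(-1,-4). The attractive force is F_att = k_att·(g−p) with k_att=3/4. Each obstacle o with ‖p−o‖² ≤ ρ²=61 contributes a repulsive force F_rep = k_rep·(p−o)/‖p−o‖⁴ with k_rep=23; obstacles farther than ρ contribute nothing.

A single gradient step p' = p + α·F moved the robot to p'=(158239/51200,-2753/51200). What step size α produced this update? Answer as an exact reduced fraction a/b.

F_att = 3/4·(g−p) = 3/4·(1,-1) = (0.7500,-0.7500)
o1: d²=74 > ρ²=61 → inactive
o2: d²=20 ≤ ρ²=61; F_rep = 23·(-2,4)/20² = (-0.1150,0.2300)
o3: d²=32 ≤ ρ²=61; F_rep = 23·(4,4)/32² = (0.0898,0.0898)
F = F_att + ΣF_rep = (0.7248,-0.4302)
Δp = p'−p = (0.0906,-0.0538); α = Δx/Fx = (4639/51200) / (4639/6400) = 1/8
check: Δy/Fy = (-2753/51200) / (-2753/6400) = 1/8 ✓

α = 1/8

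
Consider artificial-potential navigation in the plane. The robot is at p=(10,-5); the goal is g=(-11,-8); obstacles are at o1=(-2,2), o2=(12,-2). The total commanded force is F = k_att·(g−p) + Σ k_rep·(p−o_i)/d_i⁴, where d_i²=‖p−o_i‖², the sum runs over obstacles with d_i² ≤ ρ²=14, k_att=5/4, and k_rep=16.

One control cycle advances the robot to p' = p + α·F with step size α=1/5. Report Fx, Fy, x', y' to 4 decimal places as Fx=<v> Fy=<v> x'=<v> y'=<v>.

F_att = 5/4·(g−p) = 5/4·(-21,-3) = (-26.2500,-3.7500)
o1: d²=193 > ρ²=14 → inactive
o2: d²=13 ≤ ρ²=14; F_rep = 16·(-2,-3)/13² = (-0.1893,-0.2840)
F = F_att + ΣF_rep = (-26.4393,-4.0340)
p' = p + 1/5·F = (4.7121,-5.8068)

Fx=-26.4393 Fy=-4.0340 x'=4.7121 y'=-5.8068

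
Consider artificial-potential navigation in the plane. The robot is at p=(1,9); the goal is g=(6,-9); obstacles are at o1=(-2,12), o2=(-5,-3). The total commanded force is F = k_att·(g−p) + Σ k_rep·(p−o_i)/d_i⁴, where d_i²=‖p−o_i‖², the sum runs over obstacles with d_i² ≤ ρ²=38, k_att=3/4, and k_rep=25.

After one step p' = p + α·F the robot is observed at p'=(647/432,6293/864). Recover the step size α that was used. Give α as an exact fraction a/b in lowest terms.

F_att = 3/4·(g−p) = 3/4·(5,-18) = (3.7500,-13.5000)
o1: d²=18 ≤ ρ²=38; F_rep = 25·(3,-3)/18² = (0.2315,-0.2315)
o2: d²=180 > ρ²=38 → inactive
F = F_att + ΣF_rep = (3.9815,-13.7315)
Δp = p'−p = (0.4977,-1.7164); α = Δx/Fx = (215/432) / (215/54) = 1/8
check: Δy/Fy = (-1483/864) / (-1483/108) = 1/8 ✓

α = 1/8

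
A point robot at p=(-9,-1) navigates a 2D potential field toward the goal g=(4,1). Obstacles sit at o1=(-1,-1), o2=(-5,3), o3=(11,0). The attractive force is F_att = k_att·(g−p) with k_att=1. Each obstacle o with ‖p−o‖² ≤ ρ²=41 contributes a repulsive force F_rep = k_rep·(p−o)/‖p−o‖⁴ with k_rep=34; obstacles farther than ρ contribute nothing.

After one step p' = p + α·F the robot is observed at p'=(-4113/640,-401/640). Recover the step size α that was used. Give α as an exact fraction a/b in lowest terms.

F_att = 1·(g−p) = 1·(13,2) = (13.0000,2.0000)
o1: d²=64 > ρ²=41 → inactive
o2: d²=32 ≤ ρ²=41; F_rep = 34·(-4,-4)/32² = (-0.1328,-0.1328)
o3: d²=401 > ρ²=41 → inactive
F = F_att + ΣF_rep = (12.8672,1.8672)
Δp = p'−p = (2.5734,0.3734); α = Δx/Fx = (1647/640) / (1647/128) = 1/5
check: Δy/Fy = (239/640) / (239/128) = 1/5 ✓

α = 1/5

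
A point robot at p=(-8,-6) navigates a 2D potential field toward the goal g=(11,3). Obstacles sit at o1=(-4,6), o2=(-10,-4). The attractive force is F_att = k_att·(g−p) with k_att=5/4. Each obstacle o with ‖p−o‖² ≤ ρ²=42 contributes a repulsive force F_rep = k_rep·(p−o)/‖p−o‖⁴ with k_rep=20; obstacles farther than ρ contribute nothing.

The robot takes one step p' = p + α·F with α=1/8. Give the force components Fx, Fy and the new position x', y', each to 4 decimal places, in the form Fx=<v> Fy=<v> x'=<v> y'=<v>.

F_att = 5/4·(g−p) = 5/4·(19,9) = (23.7500,11.2500)
o1: d²=160 > ρ²=42 → inactive
o2: d²=8 ≤ ρ²=42; F_rep = 20·(2,-2)/8² = (0.6250,-0.6250)
F = F_att + ΣF_rep = (24.3750,10.6250)
p' = p + 1/8·F = (-4.9531,-4.6719)

Fx=24.3750 Fy=10.6250 x'=-4.9531 y'=-4.6719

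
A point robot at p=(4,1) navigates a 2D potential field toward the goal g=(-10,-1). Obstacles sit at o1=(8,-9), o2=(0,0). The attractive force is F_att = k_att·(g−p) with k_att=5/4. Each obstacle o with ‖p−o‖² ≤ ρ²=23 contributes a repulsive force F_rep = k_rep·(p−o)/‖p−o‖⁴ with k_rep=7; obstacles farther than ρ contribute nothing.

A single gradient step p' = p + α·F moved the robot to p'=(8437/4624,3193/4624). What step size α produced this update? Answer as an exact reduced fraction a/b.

α = 1/8

F_att = 5/4·(g−p) = 5/4·(-14,-2) = (-17.5000,-2.5000)
o1: d²=116 > ρ²=23 → inactive
o2: d²=17 ≤ ρ²=23; F_rep = 7·(4,1)/17² = (0.0969,0.0242)
F = F_att + ΣF_rep = (-17.4031,-2.4758)
Δp = p'−p = (-2.1754,-0.3095); α = Δx/Fx = (-10059/4624) / (-10059/578) = 1/8
check: Δy/Fy = (-1431/4624) / (-1431/578) = 1/8 ✓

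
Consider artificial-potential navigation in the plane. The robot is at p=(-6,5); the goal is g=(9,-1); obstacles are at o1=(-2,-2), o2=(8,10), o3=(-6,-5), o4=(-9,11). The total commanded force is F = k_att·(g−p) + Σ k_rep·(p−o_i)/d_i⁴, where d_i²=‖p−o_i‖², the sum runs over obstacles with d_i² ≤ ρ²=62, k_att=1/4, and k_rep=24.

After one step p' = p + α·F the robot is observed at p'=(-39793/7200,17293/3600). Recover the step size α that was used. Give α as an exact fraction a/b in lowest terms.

F_att = 1/4·(g−p) = 1/4·(15,-6) = (3.7500,-1.5000)
o1: d²=65 > ρ²=62 → inactive
o2: d²=221 > ρ²=62 → inactive
o3: d²=100 > ρ²=62 → inactive
o4: d²=45 ≤ ρ²=62; F_rep = 24·(3,-6)/45² = (0.0356,-0.0711)
F = F_att + ΣF_rep = (3.7856,-1.5711)
Δp = p'−p = (0.4732,-0.1964); α = Δx/Fx = (3407/7200) / (3407/900) = 1/8
check: Δy/Fy = (-707/3600) / (-707/450) = 1/8 ✓

α = 1/8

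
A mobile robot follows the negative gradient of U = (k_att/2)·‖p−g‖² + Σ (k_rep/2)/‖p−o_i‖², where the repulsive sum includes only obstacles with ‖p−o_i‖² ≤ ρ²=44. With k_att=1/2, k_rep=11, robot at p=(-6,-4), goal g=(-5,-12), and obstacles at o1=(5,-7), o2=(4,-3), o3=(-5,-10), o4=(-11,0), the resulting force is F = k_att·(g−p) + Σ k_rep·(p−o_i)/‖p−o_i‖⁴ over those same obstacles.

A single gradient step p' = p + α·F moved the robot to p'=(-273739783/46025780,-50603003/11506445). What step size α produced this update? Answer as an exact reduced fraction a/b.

F_att = 1/2·(g−p) = 1/2·(1,-8) = (0.5000,-4.0000)
o1: d²=130 > ρ²=44 → inactive
o2: d²=101 > ρ²=44 → inactive
o3: d²=37 ≤ ρ²=44; F_rep = 11·(-1,6)/37² = (-0.0080,0.0482)
o4: d²=41 ≤ ρ²=44; F_rep = 11·(5,-4)/41² = (0.0327,-0.0262)
F = F_att + ΣF_rep = (0.5247,-3.9780)
Δp = p'−p = (0.0525,-0.3978); α = Δx/Fx = (2414897/46025780) / (2414897/4602578) = 1/10
check: Δy/Fy = (-4577223/11506445) / (-9154446/2301289) = 1/10 ✓

α = 1/10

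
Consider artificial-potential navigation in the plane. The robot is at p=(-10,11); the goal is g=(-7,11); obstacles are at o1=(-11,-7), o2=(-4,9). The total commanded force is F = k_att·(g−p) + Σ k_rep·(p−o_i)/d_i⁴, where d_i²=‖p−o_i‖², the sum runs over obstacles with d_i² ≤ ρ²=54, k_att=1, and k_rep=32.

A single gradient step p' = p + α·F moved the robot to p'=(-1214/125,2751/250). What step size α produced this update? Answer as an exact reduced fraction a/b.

α = 1/10

F_att = 1·(g−p) = 1·(3,0) = (3.0000,0.0000)
o1: d²=325 > ρ²=54 → inactive
o2: d²=40 ≤ ρ²=54; F_rep = 32·(-6,2)/40² = (-0.1200,0.0400)
F = F_att + ΣF_rep = (2.8800,0.0400)
Δp = p'−p = (0.2880,0.0040); α = Δx/Fx = (36/125) / (72/25) = 1/10
check: Δy/Fy = (1/250) / (1/25) = 1/10 ✓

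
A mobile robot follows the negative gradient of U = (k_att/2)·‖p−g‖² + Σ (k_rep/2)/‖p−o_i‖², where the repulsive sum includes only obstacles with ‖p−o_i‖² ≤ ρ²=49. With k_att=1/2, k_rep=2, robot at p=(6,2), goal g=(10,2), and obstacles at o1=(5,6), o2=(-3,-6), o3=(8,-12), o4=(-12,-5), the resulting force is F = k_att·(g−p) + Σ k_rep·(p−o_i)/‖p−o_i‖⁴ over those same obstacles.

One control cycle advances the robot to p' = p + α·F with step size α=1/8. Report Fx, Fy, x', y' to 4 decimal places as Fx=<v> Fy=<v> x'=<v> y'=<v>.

F_att = 1/2·(g−p) = 1/2·(4,0) = (2.0000,0.0000)
o1: d²=17 ≤ ρ²=49; F_rep = 2·(1,-4)/17² = (0.0069,-0.0277)
o2: d²=145 > ρ²=49 → inactive
o3: d²=200 > ρ²=49 → inactive
o4: d²=373 > ρ²=49 → inactive
F = F_att + ΣF_rep = (2.0069,-0.0277)
p' = p + 1/8·F = (6.2509,1.9965)

Fx=2.0069 Fy=-0.0277 x'=6.2509 y'=1.9965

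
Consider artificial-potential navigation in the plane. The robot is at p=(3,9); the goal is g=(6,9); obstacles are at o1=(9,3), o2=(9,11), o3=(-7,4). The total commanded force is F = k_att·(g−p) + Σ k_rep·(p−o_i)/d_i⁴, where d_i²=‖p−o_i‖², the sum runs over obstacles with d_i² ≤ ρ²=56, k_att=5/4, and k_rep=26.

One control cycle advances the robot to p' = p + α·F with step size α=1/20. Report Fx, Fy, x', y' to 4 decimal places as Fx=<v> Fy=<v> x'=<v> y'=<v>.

F_att = 5/4·(g−p) = 5/4·(3,0) = (3.7500,0.0000)
o1: d²=72 > ρ²=56 → inactive
o2: d²=40 ≤ ρ²=56; F_rep = 26·(-6,-2)/40² = (-0.0975,-0.0325)
o3: d²=125 > ρ²=56 → inactive
F = F_att + ΣF_rep = (3.6525,-0.0325)
p' = p + 1/20·F = (3.1826,8.9984)

Fx=3.6525 Fy=-0.0325 x'=3.1826 y'=8.9984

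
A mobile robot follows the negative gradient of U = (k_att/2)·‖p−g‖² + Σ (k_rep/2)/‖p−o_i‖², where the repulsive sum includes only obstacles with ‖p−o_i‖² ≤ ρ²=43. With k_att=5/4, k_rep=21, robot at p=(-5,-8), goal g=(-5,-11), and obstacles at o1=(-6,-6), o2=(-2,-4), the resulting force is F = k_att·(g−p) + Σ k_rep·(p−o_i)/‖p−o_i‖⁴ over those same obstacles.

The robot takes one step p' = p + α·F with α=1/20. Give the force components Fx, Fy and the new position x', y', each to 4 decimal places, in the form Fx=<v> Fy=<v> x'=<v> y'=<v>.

F_att = 5/4·(g−p) = 5/4·(0,-3) = (0.0000,-3.7500)
o1: d²=5 ≤ ρ²=43; F_rep = 21·(1,-2)/5² = (0.8400,-1.6800)
o2: d²=25 ≤ ρ²=43; F_rep = 21·(-3,-4)/25² = (-0.1008,-0.1344)
F = F_att + ΣF_rep = (0.7392,-5.5644)
p' = p + 1/20·F = (-4.9630,-8.2782)

Fx=0.7392 Fy=-5.5644 x'=-4.9630 y'=-8.2782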